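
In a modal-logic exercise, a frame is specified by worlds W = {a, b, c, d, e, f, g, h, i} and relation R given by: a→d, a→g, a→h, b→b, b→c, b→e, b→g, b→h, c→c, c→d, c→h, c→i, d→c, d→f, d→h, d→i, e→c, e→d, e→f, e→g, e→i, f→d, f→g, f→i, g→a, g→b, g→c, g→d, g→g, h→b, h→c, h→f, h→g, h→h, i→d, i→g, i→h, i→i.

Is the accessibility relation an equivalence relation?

No

Reflexive: no — a is not related to itself.
Symmetric: no — a R d but not d R a.
Transitive: no — a R d and d R c, but not a R c.
So R is not an equivalence relation.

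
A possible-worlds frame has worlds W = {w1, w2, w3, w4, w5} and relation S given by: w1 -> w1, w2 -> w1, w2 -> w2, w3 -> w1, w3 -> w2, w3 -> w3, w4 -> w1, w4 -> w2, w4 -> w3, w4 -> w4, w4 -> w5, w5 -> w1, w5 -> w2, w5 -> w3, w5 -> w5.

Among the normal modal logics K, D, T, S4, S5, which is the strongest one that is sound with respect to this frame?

Serial (axiom D): yes — every world has a successor (e.g. w1 S w1).
Reflexive (axiom T): yes — every world is S-related to itself.
Transitive (axiom 4): yes — every two-step S-path is closed by a direct edge.
Euclidean (axiom 5): no — w3 S w1 and w3 S w2, but not w1 S w2.
So F validates K, D, T, S4; S5 would additionally require S to be Euclidean. The strongest is S4.

S4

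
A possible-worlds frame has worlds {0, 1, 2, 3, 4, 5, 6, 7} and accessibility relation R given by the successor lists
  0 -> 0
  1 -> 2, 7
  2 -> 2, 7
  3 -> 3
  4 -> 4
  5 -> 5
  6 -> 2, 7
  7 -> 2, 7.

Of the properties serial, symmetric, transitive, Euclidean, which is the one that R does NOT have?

Serial: yes — every world has a successor (e.g. 0 R 0).
Symmetric: no — 1 R 2 but not 2 R 1.
Transitive: yes — every two-step R-path is closed by a direct edge.
Euclidean: yes — any two successors of a common world are R-related.
Only symmetric fails.

symmetric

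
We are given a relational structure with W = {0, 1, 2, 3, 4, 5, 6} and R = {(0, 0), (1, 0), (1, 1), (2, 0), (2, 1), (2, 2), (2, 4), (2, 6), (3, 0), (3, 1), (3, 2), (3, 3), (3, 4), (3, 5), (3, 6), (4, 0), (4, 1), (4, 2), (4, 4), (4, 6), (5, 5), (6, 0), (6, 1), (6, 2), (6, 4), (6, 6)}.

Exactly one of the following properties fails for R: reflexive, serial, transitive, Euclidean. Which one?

Euclidean

Reflexive: yes — every world is R-related to itself.
Serial: yes — every world has a successor (e.g. 0 R 0).
Transitive: yes — every two-step R-path is closed by a direct edge.
Euclidean: no — 2 R 0 and 2 R 1, but not 0 R 1.
Only Euclidean fails.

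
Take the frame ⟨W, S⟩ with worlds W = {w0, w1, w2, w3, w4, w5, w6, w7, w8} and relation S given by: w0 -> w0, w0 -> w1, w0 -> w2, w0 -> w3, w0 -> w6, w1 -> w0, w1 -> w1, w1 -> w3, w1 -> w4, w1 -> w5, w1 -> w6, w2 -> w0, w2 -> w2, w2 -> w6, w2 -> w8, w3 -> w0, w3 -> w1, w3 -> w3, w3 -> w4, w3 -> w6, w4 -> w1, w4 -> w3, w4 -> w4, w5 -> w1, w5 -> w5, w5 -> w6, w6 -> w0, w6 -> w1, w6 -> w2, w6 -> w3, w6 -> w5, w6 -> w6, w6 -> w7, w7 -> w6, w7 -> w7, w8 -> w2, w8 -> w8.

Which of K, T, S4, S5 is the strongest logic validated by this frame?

Reflexive (axiom T): yes — every world is S-related to itself.
Transitive (axiom 4): no — w0 S w1 and w1 S w4, but not w0 S w4.
Euclidean (axiom 5): no — w0 S w1 and w0 S w2, but not w1 S w2.
So F validates K, T; S4 would additionally require S to be transitive. The strongest is T.

T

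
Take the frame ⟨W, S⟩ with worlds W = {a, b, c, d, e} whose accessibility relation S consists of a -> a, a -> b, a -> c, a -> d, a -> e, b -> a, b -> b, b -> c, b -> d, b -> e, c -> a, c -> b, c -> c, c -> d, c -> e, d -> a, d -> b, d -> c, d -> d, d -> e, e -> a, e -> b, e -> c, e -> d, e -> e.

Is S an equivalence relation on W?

Reflexive: yes — every world is S-related to itself.
Symmetric: yes — every pair in S has its reverse in S.
Transitive: yes — every two-step S-path is closed by a direct edge.
So S is an equivalence relation.

Yes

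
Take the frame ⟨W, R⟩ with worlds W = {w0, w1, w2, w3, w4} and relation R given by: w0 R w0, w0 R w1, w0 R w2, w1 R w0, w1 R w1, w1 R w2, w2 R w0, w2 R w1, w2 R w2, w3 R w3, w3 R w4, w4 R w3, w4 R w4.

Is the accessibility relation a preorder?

Reflexive: yes — every world is R-related to itself.
Transitive: yes — every two-step R-path is closed by a direct edge.
So R is a preorder.

Yes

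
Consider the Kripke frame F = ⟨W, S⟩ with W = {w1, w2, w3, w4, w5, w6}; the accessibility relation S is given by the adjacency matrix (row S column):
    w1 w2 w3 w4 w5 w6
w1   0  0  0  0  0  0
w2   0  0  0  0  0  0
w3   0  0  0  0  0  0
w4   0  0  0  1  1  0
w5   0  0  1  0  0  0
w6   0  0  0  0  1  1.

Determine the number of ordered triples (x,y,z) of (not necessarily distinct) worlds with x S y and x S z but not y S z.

Enumerating: (w4,w5,w4), (w4,w5,w5), (w5,w3,w3), (w6,w5,w5), (w6,w5,w6).

5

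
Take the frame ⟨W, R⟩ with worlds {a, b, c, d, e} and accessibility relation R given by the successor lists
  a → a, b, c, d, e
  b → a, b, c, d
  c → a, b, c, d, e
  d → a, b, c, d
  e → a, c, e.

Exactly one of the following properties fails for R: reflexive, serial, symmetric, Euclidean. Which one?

Reflexive: yes — every world is R-related to itself.
Serial: yes — every world has a successor (e.g. a R a).
Symmetric: yes — every pair in R has its reverse in R.
Euclidean: no — a R b and a R e, but not b R e.
Only Euclidean fails.

Euclidean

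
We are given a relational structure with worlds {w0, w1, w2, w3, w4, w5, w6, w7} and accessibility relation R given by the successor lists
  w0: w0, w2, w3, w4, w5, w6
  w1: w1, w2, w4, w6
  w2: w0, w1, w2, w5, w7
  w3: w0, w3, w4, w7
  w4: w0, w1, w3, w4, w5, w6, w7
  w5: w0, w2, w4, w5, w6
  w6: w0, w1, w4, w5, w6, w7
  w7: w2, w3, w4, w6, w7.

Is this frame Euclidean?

Euclidean: no — w0 R w2 and w0 R w3, but not w2 R w3.

No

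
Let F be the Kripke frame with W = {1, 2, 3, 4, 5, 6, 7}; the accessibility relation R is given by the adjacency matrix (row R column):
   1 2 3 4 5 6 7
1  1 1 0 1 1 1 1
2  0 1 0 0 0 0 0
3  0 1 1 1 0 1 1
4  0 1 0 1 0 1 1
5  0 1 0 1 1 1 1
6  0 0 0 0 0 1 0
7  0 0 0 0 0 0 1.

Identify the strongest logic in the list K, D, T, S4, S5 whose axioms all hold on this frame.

S4

Serial (axiom D): yes — every world has a successor (e.g. 1 R 1).
Reflexive (axiom T): yes — every world is R-related to itself.
Transitive (axiom 4): yes — every two-step R-path is closed by a direct edge.
Euclidean (axiom 5): no — 1 R 2 and 1 R 4, but not 2 R 4.
So F validates K, D, T, S4; S5 would additionally require R to be Euclidean. The strongest is S4.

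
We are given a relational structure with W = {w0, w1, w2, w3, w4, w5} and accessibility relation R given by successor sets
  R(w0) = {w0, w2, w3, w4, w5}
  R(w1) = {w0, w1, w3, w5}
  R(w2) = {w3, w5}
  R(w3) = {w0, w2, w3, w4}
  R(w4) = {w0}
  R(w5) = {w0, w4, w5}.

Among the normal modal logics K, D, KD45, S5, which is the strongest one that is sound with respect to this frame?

Serial (axiom D): yes — every world has a successor (e.g. w0 R w0).
Euclidean (axiom 5): no — w0 R w2 and w0 R w4, but not w2 R w4.
Transitive (axiom 4): no — w1 R w0 and w0 R w2, but not w1 R w2.
Reflexive (axiom T): no — w2 is not related to itself.
So F validates K, D; KD45 would additionally require R to be Euclidean and transitive. The strongest is D.

D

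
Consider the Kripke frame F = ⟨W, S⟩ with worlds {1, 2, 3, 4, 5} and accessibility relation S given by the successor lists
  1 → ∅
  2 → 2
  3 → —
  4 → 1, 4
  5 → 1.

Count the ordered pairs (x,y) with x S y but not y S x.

Enumerating: (4,1), (5,1).

2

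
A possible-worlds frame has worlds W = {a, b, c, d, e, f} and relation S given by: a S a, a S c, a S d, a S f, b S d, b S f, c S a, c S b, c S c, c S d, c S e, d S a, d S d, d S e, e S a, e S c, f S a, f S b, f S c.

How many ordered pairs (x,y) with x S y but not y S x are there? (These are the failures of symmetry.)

6

Enumerating: (b,d), (c,b), (c,d), (d,e), (e,a), (f,c).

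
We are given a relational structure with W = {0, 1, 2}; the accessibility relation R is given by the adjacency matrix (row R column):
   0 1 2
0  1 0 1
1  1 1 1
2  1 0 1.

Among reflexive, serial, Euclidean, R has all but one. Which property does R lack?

Reflexive: yes — every world is R-related to itself.
Serial: yes — every world has a successor (e.g. 0 R 0).
Euclidean: no — 1 R 0 and 1 R 1, but not 0 R 1.
Only Euclidean fails.

Euclidean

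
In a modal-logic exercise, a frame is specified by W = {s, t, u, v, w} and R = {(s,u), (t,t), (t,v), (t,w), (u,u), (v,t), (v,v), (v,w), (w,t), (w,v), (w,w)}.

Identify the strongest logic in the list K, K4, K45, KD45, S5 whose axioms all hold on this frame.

Transitive (axiom 4): yes — every two-step R-path is closed by a direct edge.
Euclidean (axiom 5): yes — any two successors of a common world are R-related.
Serial (axiom D): yes — every world has a successor (e.g. s R u).
Reflexive (axiom T): no — s is not related to itself.
So F validates K, K4, K45, KD45; S5 would additionally require R to be reflexive. The strongest is KD45.

KD45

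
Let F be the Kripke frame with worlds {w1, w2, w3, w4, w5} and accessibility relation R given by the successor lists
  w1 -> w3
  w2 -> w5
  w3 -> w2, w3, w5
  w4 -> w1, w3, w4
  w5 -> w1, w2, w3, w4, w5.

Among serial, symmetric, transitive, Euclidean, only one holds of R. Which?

Serial: yes — every world has a successor (e.g. w1 R w3).
Symmetric: no — w1 R w3 but not w3 R w1.
Transitive: no — w1 R w3 and w3 R w2, but not w1 R w2.
Euclidean: no — w4 R w3 and w4 R w1, but not w3 R w1.
Only serial holds.

serial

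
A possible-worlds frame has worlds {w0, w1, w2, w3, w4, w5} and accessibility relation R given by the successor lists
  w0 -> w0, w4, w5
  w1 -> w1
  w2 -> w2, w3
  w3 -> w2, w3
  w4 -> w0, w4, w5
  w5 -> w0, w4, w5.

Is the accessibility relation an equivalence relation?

Yes

Reflexive: yes — every world is R-related to itself.
Symmetric: yes — every pair in R has its reverse in R.
Transitive: yes — every two-step R-path is closed by a direct edge.
So R is an equivalence relation.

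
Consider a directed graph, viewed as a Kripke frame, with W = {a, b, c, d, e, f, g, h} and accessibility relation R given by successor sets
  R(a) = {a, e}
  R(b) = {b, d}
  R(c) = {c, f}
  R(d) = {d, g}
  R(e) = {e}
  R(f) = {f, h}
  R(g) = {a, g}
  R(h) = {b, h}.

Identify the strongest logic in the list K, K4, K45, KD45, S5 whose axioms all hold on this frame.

Transitive (axiom 4): no — b R d and d R g, but not b R g.
Euclidean (axiom 5): no — a R e and a R a, but not e R a.
Serial (axiom D): yes — every world has a successor (e.g. a R a).
Reflexive (axiom T): yes — every world is R-related to itself.
So F validates K; K4 would additionally require R to be transitive. The strongest is K.

K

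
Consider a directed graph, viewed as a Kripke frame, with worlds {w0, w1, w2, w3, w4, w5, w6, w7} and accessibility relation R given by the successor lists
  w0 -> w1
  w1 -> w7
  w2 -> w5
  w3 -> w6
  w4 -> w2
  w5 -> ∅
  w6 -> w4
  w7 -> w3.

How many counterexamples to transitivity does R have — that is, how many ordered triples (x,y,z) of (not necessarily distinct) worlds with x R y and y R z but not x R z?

6

Enumerating: (w0,w1,w7), (w1,w7,w3), (w3,w6,w4), (w4,w2,w5), (w6,w4,w2), (w7,w3,w6).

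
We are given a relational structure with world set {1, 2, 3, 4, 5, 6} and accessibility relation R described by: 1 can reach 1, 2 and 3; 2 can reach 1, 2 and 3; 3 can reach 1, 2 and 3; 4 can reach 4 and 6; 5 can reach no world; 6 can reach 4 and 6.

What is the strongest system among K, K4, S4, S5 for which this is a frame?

Transitive (axiom 4): yes — every two-step R-path is closed by a direct edge.
Reflexive (axiom T): no — 5 is not related to itself.
Euclidean (axiom 5): yes — any two successors of a common world are R-related.
So F validates K, K4; S4 would additionally require R to be reflexive. The strongest is K4.

K4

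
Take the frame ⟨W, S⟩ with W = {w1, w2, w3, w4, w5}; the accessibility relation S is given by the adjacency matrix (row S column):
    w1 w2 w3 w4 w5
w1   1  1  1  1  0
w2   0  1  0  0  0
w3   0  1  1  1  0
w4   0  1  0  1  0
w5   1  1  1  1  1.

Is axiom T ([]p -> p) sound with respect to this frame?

The schema T characterises exactly the reflexive frames.
Reflexive: yes — every world is S-related to itself.

Yes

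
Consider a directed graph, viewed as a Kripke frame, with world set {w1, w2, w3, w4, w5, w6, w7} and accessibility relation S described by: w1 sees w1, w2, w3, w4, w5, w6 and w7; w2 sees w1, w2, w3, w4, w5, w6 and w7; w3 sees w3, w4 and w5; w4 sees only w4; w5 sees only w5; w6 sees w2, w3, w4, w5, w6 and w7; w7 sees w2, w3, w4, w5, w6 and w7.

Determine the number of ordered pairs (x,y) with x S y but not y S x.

Enumerating: (w1,w3), (w1,w4), (w1,w5), (w1,w6), (w1,w7), (w2,w3), (w2,w4), (w2,w5), (w3,w4), (w3,w5), (w6,w3), (w6,w4), (w6,w5), (w7,w3), (w7,w4), (w7,w5).

16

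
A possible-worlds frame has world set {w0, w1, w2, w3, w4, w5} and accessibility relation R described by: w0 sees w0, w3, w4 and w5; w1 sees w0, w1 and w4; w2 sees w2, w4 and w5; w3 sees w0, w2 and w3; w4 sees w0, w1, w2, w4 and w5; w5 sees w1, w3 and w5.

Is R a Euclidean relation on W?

No

Euclidean: no — w0 R w3 and w0 R w4, but not w3 R w4.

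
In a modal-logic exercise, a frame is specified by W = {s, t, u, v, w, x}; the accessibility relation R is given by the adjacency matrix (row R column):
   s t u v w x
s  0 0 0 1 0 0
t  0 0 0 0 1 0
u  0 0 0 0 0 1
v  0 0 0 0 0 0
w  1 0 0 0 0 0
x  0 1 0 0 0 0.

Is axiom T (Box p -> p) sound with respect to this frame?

The schema T characterises exactly the reflexive frames.
Reflexive: no — s is not related to itself.

No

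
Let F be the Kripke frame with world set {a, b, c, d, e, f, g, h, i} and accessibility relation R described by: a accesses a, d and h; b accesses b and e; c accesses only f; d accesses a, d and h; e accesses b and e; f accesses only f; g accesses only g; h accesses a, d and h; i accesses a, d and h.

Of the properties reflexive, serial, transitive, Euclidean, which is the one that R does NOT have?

reflexive

Reflexive: no — c is not related to itself.
Serial: yes — every world has a successor (e.g. a R a).
Transitive: yes — every two-step R-path is closed by a direct edge.
Euclidean: yes — any two successors of a common world are R-related.
Only reflexive fails.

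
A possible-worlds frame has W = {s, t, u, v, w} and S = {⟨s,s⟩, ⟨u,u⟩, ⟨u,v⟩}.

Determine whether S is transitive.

Transitive: yes — every two-step S-path is closed by a direct edge.

Yes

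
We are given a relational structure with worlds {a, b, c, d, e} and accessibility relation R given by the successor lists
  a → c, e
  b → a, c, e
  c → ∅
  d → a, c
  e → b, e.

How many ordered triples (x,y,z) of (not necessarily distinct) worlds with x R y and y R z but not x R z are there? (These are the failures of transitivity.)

5

Enumerating: (a,e,b), (b,e,b), (d,a,e), (e,b,a), (e,b,c).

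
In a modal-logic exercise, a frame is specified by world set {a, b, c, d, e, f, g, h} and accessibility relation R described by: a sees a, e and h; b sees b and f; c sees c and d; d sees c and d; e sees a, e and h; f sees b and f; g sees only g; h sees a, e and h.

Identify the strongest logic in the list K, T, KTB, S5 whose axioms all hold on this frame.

S5

Reflexive (axiom T): yes — every world is R-related to itself.
Symmetric (axiom B): yes — every pair in R has its reverse in R.
Euclidean (axiom 5): yes — any two successors of a common world are R-related.
So F validates K, T, KTB, S5. The strongest is S5.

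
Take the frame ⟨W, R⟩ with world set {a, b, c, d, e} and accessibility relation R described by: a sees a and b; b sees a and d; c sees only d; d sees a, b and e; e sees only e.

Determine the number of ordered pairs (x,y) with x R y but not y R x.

Enumerating: (c,d), (d,a), (d,e).

3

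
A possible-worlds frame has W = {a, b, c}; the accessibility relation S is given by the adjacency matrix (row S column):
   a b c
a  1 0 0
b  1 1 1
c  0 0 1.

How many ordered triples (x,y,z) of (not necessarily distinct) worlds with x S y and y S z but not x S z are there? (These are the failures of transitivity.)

0

S is transitive; there are no such tuples.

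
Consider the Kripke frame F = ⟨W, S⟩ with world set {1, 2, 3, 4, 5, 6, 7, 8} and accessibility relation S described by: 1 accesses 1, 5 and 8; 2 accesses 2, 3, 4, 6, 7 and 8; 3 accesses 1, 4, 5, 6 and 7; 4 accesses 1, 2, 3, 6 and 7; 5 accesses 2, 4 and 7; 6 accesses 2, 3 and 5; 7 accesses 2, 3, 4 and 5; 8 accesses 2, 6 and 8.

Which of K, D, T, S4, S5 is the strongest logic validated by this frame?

Serial (axiom D): yes — every world has a successor (e.g. 1 S 1).
Reflexive (axiom T): no — 3 is not related to itself.
Transitive (axiom 4): no — 1 S 5 and 5 S 2, but not 1 S 2.
Euclidean (axiom 5): no — 1 S 5 and 1 S 8, but not 5 S 8.
So F validates K, D; T would additionally require S to be reflexive. The strongest is D.

D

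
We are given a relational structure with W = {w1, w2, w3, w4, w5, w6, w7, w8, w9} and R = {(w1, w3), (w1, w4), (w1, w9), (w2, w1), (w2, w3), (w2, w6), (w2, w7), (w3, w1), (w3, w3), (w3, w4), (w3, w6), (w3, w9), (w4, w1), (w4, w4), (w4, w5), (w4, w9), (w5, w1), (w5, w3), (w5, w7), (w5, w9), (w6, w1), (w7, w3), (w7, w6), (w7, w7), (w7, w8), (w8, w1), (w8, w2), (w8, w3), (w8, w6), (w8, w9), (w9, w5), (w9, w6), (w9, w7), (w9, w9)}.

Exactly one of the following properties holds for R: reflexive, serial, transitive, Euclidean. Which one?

serial

Reflexive: no — w1 is not related to itself.
Serial: yes — every world has a successor (e.g. w1 R w3).
Transitive: no — w1 R w3 and w3 R w6, but not w1 R w6.
Euclidean: no — w1 R w4 and w1 R w3, but not w4 R w3.
Only serial holds.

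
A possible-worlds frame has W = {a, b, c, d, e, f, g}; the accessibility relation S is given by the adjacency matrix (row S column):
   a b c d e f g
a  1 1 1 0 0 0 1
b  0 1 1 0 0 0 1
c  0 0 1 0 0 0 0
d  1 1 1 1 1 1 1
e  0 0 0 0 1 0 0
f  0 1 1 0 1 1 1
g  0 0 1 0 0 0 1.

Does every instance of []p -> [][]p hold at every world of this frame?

The schema 4 characterises exactly the transitive frames.
Transitive: yes — every two-step S-path is closed by a direct edge.

Yes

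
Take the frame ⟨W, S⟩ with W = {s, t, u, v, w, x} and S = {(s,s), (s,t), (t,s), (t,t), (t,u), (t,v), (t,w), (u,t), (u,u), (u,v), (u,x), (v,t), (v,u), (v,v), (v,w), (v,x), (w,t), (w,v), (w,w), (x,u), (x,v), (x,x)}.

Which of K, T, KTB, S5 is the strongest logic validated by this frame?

KTB

Reflexive (axiom T): yes — every world is S-related to itself.
Symmetric (axiom B): yes — every pair in S has its reverse in S.
Euclidean (axiom 5): no — t S s and t S u, but not s S u.
So F validates K, T, KTB; S5 would additionally require S to be Euclidean. The strongest is KTB.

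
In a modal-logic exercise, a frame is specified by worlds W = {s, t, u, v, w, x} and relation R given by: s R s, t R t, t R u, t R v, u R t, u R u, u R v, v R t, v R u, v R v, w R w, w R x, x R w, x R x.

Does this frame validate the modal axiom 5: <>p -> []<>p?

Yes

The schema 5 characterises exactly the Euclidean frames.
Euclidean: yes — any two successors of a common world are R-related.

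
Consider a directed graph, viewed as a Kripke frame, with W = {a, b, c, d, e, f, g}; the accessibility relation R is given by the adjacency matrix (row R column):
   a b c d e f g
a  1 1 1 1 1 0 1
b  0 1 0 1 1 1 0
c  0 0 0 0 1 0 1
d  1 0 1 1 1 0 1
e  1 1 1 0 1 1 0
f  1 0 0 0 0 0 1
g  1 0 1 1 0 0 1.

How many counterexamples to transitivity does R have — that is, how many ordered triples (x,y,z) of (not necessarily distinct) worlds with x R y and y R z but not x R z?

Enumerating: (a,b,f), (a,e,f), (b,d,a), (b,d,c), (b,d,g), (b,e,a), (b,e,c), (b,f,a), (b,f,g), (c,e,a), (c,e,b), (c,e,c), … and 22 more.
Total: 34.

34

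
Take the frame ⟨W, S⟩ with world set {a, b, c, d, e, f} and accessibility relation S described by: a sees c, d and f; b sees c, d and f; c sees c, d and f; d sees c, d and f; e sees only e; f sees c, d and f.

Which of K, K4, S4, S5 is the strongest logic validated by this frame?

K4

Transitive (axiom 4): yes — every two-step S-path is closed by a direct edge.
Reflexive (axiom T): no — a is not related to itself.
Euclidean (axiom 5): yes — any two successors of a common world are S-related.
So F validates K, K4; S4 would additionally require S to be reflexive. The strongest is K4.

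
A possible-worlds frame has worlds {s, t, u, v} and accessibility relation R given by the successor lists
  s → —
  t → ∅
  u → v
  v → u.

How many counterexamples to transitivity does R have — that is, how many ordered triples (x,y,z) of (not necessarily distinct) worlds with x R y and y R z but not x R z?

Enumerating: (u,v,u), (v,u,v).

2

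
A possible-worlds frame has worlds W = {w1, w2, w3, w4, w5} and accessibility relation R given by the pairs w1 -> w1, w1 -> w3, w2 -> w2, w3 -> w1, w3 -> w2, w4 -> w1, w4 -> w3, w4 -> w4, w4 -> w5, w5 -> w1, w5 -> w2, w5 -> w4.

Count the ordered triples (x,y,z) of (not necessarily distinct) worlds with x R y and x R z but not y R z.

15

Enumerating: (w1,w3,w3), (w3,w1,w2), (w3,w2,w1), (w4,w1,w4), (w4,w1,w5), (w4,w3,w3), (w4,w3,w4), (w4,w3,w5), (w4,w5,w3), (w4,w5,w5), (w5,w1,w2), (w5,w1,w4), (w5,w2,w1), (w5,w2,w4), (w5,w4,w2).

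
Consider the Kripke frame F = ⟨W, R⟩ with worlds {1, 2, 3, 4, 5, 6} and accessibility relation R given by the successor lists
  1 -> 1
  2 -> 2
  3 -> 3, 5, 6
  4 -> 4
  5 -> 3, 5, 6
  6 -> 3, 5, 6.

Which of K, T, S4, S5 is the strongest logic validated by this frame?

Reflexive (axiom T): yes — every world is R-related to itself.
Transitive (axiom 4): yes — every two-step R-path is closed by a direct edge.
Euclidean (axiom 5): yes — any two successors of a common world are R-related.
So F validates K, T, S4, S5. The strongest is S5.

S5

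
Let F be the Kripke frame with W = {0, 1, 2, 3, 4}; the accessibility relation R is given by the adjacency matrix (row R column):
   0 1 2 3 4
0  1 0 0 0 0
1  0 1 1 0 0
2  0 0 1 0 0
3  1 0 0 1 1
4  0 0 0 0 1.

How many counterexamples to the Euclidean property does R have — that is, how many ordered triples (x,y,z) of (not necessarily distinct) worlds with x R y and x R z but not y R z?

Enumerating: (1,2,1), (3,0,3), (3,0,4), (3,4,0), (3,4,3).

5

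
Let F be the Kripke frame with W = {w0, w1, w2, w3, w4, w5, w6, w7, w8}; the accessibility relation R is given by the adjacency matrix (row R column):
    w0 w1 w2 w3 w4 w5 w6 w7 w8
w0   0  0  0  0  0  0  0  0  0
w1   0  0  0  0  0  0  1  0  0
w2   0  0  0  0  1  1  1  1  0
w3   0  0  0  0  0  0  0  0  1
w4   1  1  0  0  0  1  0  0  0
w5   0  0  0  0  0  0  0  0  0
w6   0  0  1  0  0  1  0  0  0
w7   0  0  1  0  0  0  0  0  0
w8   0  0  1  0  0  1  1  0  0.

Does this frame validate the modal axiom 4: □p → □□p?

Axiom 4 corresponds to the accessibility relation being transitive.
Transitive: no — w1 R w6 and w6 R w2, but not w1 R w2.

No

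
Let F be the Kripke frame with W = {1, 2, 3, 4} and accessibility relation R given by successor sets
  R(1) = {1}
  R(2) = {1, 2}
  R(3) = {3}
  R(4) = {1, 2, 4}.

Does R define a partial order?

Yes

Reflexive: yes — every world is R-related to itself.
Transitive: yes — every two-step R-path is closed by a direct edge.
Antisymmetric: yes — no distinct pair is related both ways.
So R is a partial order.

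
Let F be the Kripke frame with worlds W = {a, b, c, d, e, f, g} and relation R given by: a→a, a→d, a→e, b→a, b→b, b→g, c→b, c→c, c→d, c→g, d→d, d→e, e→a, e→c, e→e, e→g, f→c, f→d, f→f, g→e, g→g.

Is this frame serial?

Serial: yes — every world has a successor (e.g. a R a).

Yes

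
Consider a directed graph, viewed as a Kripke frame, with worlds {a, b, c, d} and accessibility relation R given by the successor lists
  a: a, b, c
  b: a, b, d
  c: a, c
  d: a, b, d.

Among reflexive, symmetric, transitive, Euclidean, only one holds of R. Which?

reflexive

Reflexive: yes — every world is R-related to itself.
Symmetric: no — d R a but not a R d.
Transitive: no — a R b and b R d, but not a R d.
Euclidean: no — a R b and a R c, but not b R c.
Only reflexive holds.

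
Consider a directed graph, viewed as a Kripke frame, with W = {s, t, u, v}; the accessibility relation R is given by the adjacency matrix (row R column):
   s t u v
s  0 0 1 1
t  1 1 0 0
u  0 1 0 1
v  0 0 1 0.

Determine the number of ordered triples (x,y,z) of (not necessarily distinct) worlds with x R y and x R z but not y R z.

Enumerating: (s,u,u), (s,v,v), (t,s,s), (t,s,t), (u,t,v), (u,v,t), (u,v,v), (v,u,u).

8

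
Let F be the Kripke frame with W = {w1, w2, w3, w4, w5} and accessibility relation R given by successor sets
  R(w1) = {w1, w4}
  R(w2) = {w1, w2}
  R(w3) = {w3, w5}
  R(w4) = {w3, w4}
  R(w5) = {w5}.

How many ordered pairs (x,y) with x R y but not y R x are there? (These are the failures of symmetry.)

4

Enumerating: (w1,w4), (w2,w1), (w3,w5), (w4,w3).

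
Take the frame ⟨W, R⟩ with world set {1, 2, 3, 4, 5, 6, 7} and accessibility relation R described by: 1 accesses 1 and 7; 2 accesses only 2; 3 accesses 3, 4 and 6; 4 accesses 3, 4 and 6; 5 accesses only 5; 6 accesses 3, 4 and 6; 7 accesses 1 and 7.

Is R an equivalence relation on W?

Yes

Reflexive: yes — every world is R-related to itself.
Symmetric: yes — every pair in R has its reverse in R.
Transitive: yes — every two-step R-path is closed by a direct edge.
So R is an equivalence relation.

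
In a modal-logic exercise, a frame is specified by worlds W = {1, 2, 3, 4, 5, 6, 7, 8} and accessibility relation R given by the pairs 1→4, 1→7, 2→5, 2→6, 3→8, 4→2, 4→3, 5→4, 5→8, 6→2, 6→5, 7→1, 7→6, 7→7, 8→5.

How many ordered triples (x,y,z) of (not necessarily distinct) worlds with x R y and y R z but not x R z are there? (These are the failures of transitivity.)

Enumerating: (1,4,2), (1,4,3), (1,7,1), (1,7,6), (2,5,4), (2,5,8), (2,6,2), (3,8,5), (4,2,5), (4,2,6), (4,3,8), (5,4,2), … and 10 more.
Total: 22.

22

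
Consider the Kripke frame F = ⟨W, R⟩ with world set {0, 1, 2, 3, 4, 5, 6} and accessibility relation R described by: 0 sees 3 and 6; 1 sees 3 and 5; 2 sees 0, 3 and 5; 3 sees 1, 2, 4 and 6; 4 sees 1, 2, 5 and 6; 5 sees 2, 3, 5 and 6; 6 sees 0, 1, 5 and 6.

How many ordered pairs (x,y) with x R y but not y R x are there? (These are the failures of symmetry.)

Enumerating: (0,3), (1,5), (2,0), (3,4), (3,6), (4,1), (4,2), (4,5), (4,6), (5,3), (6,1).

11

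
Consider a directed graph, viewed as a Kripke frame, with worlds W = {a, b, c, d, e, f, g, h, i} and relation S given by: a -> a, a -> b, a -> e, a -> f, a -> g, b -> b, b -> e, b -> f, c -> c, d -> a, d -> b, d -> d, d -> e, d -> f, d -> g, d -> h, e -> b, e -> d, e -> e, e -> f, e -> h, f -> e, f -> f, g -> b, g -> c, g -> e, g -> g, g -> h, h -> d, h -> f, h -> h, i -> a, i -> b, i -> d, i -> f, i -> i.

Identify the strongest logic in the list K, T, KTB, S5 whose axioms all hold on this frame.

T

Reflexive (axiom T): yes — every world is S-related to itself.
Symmetric (axiom B): no — a S b but not b S a.
Euclidean (axiom 5): no — a S b and a S g, but not b S g.
So F validates K, T; KTB would additionally require S to be symmetric. The strongest is T.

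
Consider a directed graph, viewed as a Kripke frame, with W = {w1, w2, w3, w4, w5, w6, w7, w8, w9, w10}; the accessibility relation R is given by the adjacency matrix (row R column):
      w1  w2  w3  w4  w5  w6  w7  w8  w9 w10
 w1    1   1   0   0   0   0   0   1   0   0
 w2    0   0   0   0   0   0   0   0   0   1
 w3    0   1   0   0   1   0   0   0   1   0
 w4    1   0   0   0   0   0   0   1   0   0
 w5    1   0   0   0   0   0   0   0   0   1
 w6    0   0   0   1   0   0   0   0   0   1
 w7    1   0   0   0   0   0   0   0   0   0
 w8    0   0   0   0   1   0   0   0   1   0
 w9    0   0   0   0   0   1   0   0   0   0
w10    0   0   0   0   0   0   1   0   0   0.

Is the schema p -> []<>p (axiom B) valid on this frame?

No

The schema B characterises exactly the symmetric frames.
Symmetric: no — w1 R w2 but not w2 R w1.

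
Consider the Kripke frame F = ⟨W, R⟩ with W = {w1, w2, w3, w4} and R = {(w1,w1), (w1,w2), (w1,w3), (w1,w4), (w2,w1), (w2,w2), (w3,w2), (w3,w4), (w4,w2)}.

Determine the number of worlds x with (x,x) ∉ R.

2

Enumerating: w3, w4.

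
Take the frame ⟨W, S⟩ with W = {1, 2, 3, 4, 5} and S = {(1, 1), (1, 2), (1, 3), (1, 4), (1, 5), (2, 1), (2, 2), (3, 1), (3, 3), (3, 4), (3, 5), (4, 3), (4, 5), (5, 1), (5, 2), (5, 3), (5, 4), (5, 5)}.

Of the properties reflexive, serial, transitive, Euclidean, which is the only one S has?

serial

Reflexive: no — 4 is not related to itself.
Serial: yes — every world has a successor (e.g. 1 S 1).
Transitive: no — 2 S 1 and 1 S 3, but not 2 S 3.
Euclidean: no — 1 S 2 and 1 S 3, but not 2 S 3.
Only serial holds.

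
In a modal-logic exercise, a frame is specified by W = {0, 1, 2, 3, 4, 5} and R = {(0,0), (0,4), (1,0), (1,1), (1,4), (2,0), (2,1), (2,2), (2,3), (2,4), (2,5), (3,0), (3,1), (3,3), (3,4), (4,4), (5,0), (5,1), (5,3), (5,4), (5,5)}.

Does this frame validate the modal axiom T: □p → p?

By correspondence theory, T is valid on a frame iff R is reflexive.
Reflexive: yes — every world is R-related to itself.

Yes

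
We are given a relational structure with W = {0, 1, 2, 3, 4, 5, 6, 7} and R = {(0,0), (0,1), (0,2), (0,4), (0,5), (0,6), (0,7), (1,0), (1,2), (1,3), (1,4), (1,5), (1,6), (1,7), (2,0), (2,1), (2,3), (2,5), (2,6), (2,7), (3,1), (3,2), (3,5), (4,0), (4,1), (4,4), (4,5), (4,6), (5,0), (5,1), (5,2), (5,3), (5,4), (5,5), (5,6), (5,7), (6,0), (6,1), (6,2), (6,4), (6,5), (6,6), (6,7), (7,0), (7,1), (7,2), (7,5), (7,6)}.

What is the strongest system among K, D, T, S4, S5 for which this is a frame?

Serial (axiom D): yes — every world has a successor (e.g. 0 R 0).
Reflexive (axiom T): no — 1 is not related to itself.
Transitive (axiom 4): no — 0 R 1 and 1 R 3, but not 0 R 3.
Euclidean (axiom 5): no — 0 R 2 and 0 R 4, but not 2 R 4.
So F validates K, D; T would additionally require R to be reflexive. The strongest is D.

D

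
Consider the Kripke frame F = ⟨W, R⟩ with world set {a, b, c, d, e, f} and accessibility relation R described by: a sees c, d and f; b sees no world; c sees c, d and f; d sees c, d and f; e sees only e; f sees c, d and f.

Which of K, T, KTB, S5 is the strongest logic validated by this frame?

Reflexive (axiom T): no — a is not related to itself.
Symmetric (axiom B): no — a R c but not c R a.
Euclidean (axiom 5): yes — any two successors of a common world are R-related.
So F validates K; T would additionally require R to be reflexive. The strongest is K.

K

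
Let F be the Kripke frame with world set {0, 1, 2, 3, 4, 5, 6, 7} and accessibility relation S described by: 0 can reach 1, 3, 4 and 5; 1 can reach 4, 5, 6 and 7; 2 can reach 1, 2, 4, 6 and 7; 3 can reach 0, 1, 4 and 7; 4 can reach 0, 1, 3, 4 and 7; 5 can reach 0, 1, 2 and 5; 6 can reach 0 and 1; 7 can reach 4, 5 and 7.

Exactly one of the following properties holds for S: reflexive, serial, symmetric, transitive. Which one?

Reflexive: no — 0 is not related to itself.
Serial: yes — every world has a successor (e.g. 0 S 1).
Symmetric: no — 0 S 1 but not 1 S 0.
Transitive: no — 0 S 1 and 1 S 6, but not 0 S 6.
Only serial holds.

serial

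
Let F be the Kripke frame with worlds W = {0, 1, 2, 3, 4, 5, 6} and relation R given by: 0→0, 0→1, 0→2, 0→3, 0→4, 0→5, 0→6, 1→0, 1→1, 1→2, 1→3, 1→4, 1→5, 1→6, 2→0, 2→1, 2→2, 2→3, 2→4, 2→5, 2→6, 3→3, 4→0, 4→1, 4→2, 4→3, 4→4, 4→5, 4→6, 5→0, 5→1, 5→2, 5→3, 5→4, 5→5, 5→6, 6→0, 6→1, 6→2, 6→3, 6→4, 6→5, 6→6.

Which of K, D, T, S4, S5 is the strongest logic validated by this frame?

S4

Serial (axiom D): yes — every world has a successor (e.g. 0 R 0).
Reflexive (axiom T): yes — every world is R-related to itself.
Transitive (axiom 4): yes — every two-step R-path is closed by a direct edge.
Euclidean (axiom 5): no — 0 R 3 and 0 R 1, but not 3 R 1.
So F validates K, D, T, S4; S5 would additionally require R to be Euclidean. The strongest is S4.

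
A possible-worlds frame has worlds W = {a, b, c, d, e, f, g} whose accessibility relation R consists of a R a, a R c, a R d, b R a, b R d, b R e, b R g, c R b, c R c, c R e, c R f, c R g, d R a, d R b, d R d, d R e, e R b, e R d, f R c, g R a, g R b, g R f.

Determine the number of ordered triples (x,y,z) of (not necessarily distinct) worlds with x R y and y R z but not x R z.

Enumerating: (a,c,b), (a,c,e), (a,c,f), (a,c,g), (a,d,b), (a,d,e), (b,a,c), (b,d,b), (b,e,b), (b,g,b), (b,g,f), (c,b,a), … and 20 more.
Total: 32.

32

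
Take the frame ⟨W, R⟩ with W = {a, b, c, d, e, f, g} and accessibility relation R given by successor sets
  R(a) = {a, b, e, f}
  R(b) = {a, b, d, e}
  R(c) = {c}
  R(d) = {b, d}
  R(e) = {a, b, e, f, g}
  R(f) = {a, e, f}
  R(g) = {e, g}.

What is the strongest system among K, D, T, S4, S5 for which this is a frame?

T

Serial (axiom D): yes — every world has a successor (e.g. a R a).
Reflexive (axiom T): yes — every world is R-related to itself.
Transitive (axiom 4): no — a R b and b R d, but not a R d.
Euclidean (axiom 5): no — a R b and a R f, but not b R f.
So F validates K, D, T; S4 would additionally require R to be transitive. The strongest is T.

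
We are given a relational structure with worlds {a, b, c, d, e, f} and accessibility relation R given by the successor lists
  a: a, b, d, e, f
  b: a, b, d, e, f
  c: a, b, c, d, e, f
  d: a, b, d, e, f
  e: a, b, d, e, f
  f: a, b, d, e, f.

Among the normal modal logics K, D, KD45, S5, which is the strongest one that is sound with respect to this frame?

D

Serial (axiom D): yes — every world has a successor (e.g. a R a).
Euclidean (axiom 5): no — c R a and c R c, but not a R c.
Transitive (axiom 4): yes — every two-step R-path is closed by a direct edge.
Reflexive (axiom T): yes — every world is R-related to itself.
So F validates K, D; KD45 would additionally require R to be Euclidean. The strongest is D.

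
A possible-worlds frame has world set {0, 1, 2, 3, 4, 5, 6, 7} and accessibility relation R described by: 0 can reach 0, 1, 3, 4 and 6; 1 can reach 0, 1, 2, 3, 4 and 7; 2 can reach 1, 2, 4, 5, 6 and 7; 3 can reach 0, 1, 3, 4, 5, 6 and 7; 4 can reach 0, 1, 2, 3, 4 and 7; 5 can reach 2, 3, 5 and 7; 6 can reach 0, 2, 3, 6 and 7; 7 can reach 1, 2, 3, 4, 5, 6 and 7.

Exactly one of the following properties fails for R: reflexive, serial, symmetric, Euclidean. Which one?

Euclidean

Reflexive: yes — every world is R-related to itself.
Serial: yes — every world has a successor (e.g. 0 R 0).
Symmetric: yes — every pair in R has its reverse in R.
Euclidean: no — 0 R 1 and 0 R 6, but not 1 R 6.
Only Euclidean fails.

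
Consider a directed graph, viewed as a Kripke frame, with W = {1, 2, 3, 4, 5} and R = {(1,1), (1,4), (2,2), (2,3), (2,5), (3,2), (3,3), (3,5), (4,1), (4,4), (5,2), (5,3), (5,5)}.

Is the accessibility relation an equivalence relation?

Reflexive: yes — every world is R-related to itself.
Symmetric: yes — every pair in R has its reverse in R.
Transitive: yes — every two-step R-path is closed by a direct edge.
So R is an equivalence relation.

Yes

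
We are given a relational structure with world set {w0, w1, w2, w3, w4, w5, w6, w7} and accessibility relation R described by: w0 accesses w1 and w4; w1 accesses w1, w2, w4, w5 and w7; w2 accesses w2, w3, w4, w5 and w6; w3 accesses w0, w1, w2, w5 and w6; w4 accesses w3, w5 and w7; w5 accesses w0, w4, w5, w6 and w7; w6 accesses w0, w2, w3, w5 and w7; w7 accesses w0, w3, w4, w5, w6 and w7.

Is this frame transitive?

No

Transitive: no — w0 R w1 and w1 R w2, but not w0 R w2.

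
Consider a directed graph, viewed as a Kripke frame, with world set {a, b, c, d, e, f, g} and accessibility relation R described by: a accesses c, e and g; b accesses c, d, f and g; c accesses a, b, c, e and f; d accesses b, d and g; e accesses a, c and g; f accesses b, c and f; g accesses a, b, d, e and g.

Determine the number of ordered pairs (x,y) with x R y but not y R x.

R is symmetric; there are no such tuples.

0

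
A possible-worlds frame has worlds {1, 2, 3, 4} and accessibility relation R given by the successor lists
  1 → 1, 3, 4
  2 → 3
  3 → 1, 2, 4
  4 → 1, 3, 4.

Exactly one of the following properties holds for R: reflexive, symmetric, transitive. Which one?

Reflexive: no — 2 is not related to itself.
Symmetric: yes — every pair in R has its reverse in R.
Transitive: no — 1 R 3 and 3 R 2, but not 1 R 2.
Only symmetric holds.

symmetric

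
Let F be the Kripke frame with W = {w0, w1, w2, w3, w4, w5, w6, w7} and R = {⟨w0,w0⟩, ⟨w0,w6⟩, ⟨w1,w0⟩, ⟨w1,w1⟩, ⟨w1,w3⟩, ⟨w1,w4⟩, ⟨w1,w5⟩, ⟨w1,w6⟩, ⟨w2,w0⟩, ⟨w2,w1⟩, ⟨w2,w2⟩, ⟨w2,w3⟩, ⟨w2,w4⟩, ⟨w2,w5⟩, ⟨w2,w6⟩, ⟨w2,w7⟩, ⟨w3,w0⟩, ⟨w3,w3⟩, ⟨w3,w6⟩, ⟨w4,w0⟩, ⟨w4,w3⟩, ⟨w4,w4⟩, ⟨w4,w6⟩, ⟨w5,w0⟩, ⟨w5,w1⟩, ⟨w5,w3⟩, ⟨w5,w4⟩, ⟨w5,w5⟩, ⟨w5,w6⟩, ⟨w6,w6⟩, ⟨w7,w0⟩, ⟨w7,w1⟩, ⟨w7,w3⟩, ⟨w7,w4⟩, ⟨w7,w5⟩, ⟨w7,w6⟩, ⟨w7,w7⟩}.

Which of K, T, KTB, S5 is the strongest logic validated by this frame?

T

Reflexive (axiom T): yes — every world is R-related to itself.
Symmetric (axiom B): no — w0 R w6 but not w6 R w0.
Euclidean (axiom 5): no — w1 R w0 and w1 R w3, but not w0 R w3.
So F validates K, T; KTB would additionally require R to be symmetric. The strongest is T.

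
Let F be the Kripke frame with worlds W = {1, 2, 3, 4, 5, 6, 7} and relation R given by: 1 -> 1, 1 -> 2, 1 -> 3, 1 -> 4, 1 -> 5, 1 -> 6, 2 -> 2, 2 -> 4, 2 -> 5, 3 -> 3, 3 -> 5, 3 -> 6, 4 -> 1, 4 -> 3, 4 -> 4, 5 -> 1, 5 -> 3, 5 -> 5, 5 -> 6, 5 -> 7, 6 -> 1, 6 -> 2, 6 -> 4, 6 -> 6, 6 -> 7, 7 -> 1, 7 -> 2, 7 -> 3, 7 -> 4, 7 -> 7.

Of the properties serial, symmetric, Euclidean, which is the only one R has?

serial

Serial: yes — every world has a successor (e.g. 1 R 1).
Symmetric: no — 1 R 2 but not 2 R 1.
Euclidean: no — 1 R 2 and 1 R 3, but not 2 R 3.
Only serial holds.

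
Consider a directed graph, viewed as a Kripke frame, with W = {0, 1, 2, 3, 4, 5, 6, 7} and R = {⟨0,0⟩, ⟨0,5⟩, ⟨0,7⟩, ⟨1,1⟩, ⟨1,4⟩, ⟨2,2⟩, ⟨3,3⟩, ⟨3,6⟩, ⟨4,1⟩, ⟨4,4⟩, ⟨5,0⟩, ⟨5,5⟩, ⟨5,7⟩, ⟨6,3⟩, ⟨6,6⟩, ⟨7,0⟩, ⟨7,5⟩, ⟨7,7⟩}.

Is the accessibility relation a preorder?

Yes

Reflexive: yes — every world is R-related to itself.
Transitive: yes — every two-step R-path is closed by a direct edge.
So R is a preorder.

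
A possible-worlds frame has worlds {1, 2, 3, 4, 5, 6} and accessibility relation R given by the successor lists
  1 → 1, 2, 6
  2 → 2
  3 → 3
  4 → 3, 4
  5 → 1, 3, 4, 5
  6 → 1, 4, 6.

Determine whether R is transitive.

No

Transitive: no — 1 R 6 and 6 R 4, but not 1 R 4.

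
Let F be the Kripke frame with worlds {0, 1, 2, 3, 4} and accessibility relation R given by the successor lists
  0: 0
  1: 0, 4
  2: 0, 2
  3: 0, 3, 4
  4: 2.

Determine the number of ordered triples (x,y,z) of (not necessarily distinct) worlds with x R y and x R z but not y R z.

9

Enumerating: (1,0,4), (1,4,0), (1,4,4), (2,0,2), (3,0,3), (3,0,4), (3,4,0), (3,4,3), (3,4,4).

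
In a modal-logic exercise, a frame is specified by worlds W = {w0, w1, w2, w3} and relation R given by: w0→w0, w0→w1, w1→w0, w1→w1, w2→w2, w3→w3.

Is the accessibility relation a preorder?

Yes

Reflexive: yes — every world is R-related to itself.
Transitive: yes — every two-step R-path is closed by a direct edge.
So R is a preorder.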